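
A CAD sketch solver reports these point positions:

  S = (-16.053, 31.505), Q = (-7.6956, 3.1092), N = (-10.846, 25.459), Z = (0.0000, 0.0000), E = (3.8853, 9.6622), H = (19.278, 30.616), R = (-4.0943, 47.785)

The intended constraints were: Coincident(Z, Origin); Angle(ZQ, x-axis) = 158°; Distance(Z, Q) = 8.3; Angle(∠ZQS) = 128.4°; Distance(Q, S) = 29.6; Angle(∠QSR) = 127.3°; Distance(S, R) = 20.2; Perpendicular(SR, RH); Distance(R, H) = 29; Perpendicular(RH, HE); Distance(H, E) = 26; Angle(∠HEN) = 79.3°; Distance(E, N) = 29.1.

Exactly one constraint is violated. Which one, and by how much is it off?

Distance(E, N) = 29.1 — off by 7.50.

Z = (0.00, 0.00) ✓; ZQ at 158.0° ✓; |ZQ| = 8.300 ✓; ∠ZQS = 128.4° ✓; |QS| = 29.60 ✓; ∠QSR = 127.3° ✓; |SR| = 20.20 ✓; ∠(SR, RH) = 90.00° ✓; |RH| = 29.00 ✓; ∠(RH, HE) = 90.00° ✓; |HE| = 26.00 ✓; ∠HEN = 79.30° ✓; |EN| = 21.60 ✗.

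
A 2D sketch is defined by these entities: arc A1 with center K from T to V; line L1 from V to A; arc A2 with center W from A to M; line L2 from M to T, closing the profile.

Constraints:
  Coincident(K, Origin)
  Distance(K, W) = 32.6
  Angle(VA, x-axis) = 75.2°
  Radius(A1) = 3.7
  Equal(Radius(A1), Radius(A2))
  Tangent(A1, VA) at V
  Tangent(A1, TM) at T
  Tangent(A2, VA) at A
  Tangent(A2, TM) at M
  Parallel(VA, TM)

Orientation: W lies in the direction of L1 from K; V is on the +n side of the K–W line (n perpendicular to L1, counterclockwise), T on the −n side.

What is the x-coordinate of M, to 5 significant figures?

11.905

Tangency of A1 to both parallel lines with radius 3.7 puts V and T at K ± 3.7·n: V = (-3.5772, 0.94515), T = (3.5772, -0.94515). Equal radii place A and M the same way about W: A = W + 3.7·n = (4.7503, 32.464), M = W − 3.7·n = (11.905, 30.573). So M.x = 11.905.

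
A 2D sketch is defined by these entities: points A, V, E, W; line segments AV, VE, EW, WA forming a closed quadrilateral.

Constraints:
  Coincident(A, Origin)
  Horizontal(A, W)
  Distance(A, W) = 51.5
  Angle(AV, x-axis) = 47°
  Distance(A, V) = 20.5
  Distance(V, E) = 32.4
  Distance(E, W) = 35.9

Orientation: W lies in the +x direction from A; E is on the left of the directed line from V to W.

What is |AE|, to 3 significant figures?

52.7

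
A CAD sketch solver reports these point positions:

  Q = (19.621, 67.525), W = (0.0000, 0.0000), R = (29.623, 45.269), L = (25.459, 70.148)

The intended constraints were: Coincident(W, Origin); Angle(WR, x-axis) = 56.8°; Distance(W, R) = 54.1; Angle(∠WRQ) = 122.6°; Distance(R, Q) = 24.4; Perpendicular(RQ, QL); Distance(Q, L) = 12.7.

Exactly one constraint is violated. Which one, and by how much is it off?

Distance(Q, L) = 12.7 — off by 6.30.

W = (0.00, 0.00) ✓; WR at 56.80° ✓; |WR| = 54.10 ✓; ∠WRQ = 122.6° ✓; |RQ| = 24.40 ✓; ∠(RQ, QL) = 90.01° ✓; |QL| = 6.400 ✗.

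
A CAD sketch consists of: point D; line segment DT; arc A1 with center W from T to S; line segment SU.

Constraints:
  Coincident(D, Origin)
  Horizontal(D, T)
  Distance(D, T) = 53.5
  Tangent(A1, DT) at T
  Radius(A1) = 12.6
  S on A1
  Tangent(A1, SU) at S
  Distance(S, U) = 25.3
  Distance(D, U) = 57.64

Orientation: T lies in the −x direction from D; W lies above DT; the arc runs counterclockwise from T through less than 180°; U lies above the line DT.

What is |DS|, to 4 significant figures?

43.09

D is at the origin; D and T share the same y with |DT| = 53.5 and T on the −x side, so T = (-53.50, 0.000). The tangent condition forces WT to be normal to DT, so W = T + (0, 12.6) = (-53.50, 12.60). Since WS ⟂ SU (tangency), |WU| = √(12.6² + 25.3²) = 28.26 regardless of where S sits on A1. So U lies on both circle(D, 57.64) and circle(W, 28.26); the above-DT intersection is U = (-42.70, 38.72). S is the foot of the tangent from U: S = (-40.93, 13.48).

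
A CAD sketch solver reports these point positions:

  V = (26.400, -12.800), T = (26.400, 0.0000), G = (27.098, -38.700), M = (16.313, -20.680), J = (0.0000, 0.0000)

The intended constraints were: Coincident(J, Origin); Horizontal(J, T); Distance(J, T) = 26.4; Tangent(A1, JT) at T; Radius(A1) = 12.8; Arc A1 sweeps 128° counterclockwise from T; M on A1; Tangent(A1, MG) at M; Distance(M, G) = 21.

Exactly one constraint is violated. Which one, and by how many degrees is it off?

Tangent(A1, MG) at M — off by 7.10°.

J = (0.00, 0.00) ✓; J.y = 0.00, T.y = 0.00 ✓; |JT| = 26.40 ✓; ∠(VT, TJ) = 90.00° ✓; |VT| = 12.80 ✓; bearing(V→M) − bearing(V→T) = 128.0° ✓; |VM| = 12.80 ✓; ∠(VM, MG) = 97.10° ✗; |MG| = 21.00 ✓.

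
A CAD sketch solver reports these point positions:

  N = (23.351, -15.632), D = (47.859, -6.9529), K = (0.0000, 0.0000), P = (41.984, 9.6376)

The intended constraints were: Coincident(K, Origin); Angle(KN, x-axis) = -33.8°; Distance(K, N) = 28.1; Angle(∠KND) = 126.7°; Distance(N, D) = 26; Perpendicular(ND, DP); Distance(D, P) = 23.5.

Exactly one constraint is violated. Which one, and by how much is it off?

Distance(D, P) = 23.5 — off by 5.90.

K = (0.00, 0.00) ✓; KN at -33.80° ✓; |KN| = 28.10 ✓; ∠KND = 126.7° ✓; |ND| = 26.00 ✓; ∠(ND, DP) = 90.00° ✓; |DP| = 17.60 ✗.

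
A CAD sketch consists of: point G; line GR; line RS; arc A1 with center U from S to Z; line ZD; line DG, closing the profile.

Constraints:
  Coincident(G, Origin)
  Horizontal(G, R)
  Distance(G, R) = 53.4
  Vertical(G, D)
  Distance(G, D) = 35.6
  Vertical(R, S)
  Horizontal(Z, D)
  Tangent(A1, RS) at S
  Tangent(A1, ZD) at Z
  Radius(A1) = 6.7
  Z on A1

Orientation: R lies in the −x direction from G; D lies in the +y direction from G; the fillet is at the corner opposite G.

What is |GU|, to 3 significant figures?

54.9

G is at the origin; GR is horizontal with |GR| = 53.4 and R on the −x side, so R = (-53.4, 0.00). G and D share the same x with |GD| = 35.6 and D on the +y side, so D = (0.00, 35.6). The virtual corner opposite G is at (-53.4, 35.6). A1 meets RS tangentially, so US is at right angles to RS and tangency of A1 to ZD means the radius UZ is perpendicular to ZD, with radius 6.7, so the center U sits 6.7 in from both sides at U = (-46.7, 28.9). Then |GU| = |U − G| = 54.9.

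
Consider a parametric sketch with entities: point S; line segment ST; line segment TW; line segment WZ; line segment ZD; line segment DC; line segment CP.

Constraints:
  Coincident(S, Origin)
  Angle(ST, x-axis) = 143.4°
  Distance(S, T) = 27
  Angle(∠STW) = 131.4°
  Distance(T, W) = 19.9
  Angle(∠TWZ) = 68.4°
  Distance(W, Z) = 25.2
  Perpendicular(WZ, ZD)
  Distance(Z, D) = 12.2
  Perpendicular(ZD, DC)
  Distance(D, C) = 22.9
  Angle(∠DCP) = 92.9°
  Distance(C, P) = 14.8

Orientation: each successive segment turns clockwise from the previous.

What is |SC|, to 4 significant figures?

34.13

WZ is perpendicular to ZD, so ZD runs at -106.8°; with |ZD| = 12.2, D = (-2.743, 16.97). ZD is perpendicular to DC, so DC runs at 163.2°; with |DC| = 22.9, C = (-24.67, 23.58). Then |SC| = |C − S| = 34.13.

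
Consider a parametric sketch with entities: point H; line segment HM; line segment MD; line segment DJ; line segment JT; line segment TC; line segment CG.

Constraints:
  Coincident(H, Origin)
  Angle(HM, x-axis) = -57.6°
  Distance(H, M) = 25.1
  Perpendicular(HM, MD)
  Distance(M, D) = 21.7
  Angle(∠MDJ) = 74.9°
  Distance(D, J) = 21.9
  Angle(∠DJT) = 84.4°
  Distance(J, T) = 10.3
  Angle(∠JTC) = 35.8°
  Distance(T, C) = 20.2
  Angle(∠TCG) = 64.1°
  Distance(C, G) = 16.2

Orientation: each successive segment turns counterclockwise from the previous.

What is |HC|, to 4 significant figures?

28.88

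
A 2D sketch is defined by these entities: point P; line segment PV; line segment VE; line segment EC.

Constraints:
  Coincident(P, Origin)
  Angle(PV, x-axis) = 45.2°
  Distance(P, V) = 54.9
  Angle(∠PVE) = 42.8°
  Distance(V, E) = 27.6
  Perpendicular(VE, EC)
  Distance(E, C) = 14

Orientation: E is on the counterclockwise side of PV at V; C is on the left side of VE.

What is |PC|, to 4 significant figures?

26.53

P is at the origin; PV runs at 45.2° with length 54.9, so V = 54.9·(cos 45.2°, sin 45.2°) = (38.68, 38.96). ∠PVE = 42.8°, so VE runs at 45.2° + (180° − 42.8°) = 182.4° from the x-axis; with |VE| = 27.6, E = V + 27.6·(cos 182.4°, sin 182.4°) = (11.11, 37.80). VE ⟂ EC; with |EC| = 14.0 on the left of VE, C = E + 14.0·(0.04188, -0.9991) = (11.69, 23.81). Then |PC| = |C − P| = 26.53.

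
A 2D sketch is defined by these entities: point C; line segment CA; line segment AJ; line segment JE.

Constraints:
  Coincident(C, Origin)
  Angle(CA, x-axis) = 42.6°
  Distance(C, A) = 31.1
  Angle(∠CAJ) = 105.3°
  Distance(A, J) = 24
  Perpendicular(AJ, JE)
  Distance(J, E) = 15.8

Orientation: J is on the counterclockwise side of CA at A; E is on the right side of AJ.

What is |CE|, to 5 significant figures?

55.988

C is at the origin; CA runs at 42.6° with length 31.1, so A = 31.1·(cos 42.6°, sin 42.6°) = (22.893, 21.051). ∠CAJ = 105.3°, so AJ runs at 42.6° + (180° − 105.3°) = 117.30° from the x-axis; with |AJ| = 24.0, J = A + 24.0·(cos 117.30°, sin 117.30°) = (11.885, 42.378). AJ is perpendicular to JE; with |JE| = 15.8 on the right of AJ, E = J + 15.8·(0.88862, 0.45865) = (25.925, 49.624). Then |CE| = |E − C| = 55.988.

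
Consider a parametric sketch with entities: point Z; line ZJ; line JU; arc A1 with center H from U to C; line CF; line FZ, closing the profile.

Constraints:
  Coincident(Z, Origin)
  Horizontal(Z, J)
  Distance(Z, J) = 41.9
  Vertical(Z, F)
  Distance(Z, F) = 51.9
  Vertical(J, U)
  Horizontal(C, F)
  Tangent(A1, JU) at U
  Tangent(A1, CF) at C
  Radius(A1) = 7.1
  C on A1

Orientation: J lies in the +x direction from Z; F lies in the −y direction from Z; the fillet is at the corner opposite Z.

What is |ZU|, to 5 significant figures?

61.340

The virtual corner opposite Z is at (41.900, -51.900). Since A1 is tangent to JU there, HU ⟂ JU and the tangent condition forces HC to be normal to CF, with radius 7.1, so the center H sits 7.1 in from both sides at H = (34.800, -44.800). That places the tangent points at U = (41.900, -44.800) on JU and C = (34.800, -51.900) on CF. Then |ZU| = |U − Z| = 61.340.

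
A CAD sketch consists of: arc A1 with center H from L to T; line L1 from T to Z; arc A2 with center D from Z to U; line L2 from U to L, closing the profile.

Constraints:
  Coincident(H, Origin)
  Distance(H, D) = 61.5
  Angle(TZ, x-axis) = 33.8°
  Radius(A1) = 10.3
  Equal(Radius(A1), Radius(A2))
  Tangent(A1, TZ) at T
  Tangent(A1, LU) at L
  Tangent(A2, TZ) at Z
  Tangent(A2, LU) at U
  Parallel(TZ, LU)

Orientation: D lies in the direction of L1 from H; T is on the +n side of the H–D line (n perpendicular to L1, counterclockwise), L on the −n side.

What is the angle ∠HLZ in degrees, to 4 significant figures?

71.48°

The slot axis is L1's direction at 33.8°, so u = (cos 33.8°, sin 33.8°) = (0.8310, 0.5563) and n = (−sin 33.8°, cos 33.8°) = (-0.5563, 0.8310). H is at the origin and D lies 61.5 along u from H, so D = 61.5·u = (51.11, 34.21). Tangency of A1 to both parallel lines with radius 10.3 puts T and L at H ± 10.3·n: T = (-5.730, 8.559), L = (5.730, -8.559). Equal radii place Z and U the same way about D: Z = D + 10.3·n = (45.38, 42.77), U = D − 10.3·n = (56.84, 25.65). Then cos ∠HLZ = LH·LZ / (|LH||LZ|), giving 71.48°.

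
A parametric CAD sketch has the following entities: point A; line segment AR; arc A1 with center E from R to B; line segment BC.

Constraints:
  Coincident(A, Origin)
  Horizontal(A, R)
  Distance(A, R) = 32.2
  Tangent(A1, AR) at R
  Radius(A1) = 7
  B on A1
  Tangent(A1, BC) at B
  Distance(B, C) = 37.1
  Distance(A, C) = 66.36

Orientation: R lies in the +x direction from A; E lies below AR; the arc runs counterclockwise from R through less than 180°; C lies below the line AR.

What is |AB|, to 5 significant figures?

30.092

Checks: A = (0.00, 0.00) ✓; |EB| = 7.000 ✓; ∠(EB, BC) = 90.00° ✓; |BC| = 37.10 ✓; |AC| = 66.36 ✓.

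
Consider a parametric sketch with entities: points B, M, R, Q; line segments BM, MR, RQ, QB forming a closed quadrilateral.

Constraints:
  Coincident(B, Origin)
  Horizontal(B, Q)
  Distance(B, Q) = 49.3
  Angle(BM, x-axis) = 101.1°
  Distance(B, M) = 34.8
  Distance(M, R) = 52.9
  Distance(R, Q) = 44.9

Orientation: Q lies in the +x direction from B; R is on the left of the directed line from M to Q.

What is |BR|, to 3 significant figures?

63.5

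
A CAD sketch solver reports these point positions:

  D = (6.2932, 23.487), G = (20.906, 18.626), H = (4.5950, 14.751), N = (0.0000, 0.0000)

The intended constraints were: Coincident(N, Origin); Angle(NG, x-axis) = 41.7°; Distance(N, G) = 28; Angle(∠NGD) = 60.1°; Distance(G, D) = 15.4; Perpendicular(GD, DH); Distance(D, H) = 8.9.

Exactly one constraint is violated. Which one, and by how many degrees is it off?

Perpendicular(GD, DH) — off by 7.40°.

N = (0.00, 0.00) ✓; NG at 41.70° ✓; |NG| = 28.00 ✓; ∠NGD = 60.10° ✓; |GD| = 15.40 ✓; ∠(GD, DH) = 97.40° ✗; |DH| = 8.900 ✓.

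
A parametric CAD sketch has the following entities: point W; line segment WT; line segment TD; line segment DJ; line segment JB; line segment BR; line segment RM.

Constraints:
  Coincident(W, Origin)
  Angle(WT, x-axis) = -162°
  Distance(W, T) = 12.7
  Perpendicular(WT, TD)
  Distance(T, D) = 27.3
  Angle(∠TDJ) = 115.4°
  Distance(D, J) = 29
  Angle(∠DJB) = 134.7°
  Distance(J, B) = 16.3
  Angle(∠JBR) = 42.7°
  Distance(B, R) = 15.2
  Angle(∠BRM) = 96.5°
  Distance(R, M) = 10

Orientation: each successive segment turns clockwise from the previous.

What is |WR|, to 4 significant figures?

31.94

W is at the origin; WT runs at -162.0° with length 12.7, so T = (-12.08, -3.925). WT ⟂ TD, so TD runs at 108.0°; with |TD| = 27.3, D = (-20.51, 22.04). ∠TDJ = 115.4° gives DJ at 43.40° from the x-axis; with |DJ| = 29.0, J = (0.5561, 41.96). ∠DJB = 134.7° gives JB at -1.900° from the x-axis; with |JB| = 16.3, B = (16.85, 41.42). ∠JBR = 42.7° gives BR at -139.2° from the x-axis; with |BR| = 15.2, R = (5.341, 31.49). Then |WR| = |R − W| = 31.94.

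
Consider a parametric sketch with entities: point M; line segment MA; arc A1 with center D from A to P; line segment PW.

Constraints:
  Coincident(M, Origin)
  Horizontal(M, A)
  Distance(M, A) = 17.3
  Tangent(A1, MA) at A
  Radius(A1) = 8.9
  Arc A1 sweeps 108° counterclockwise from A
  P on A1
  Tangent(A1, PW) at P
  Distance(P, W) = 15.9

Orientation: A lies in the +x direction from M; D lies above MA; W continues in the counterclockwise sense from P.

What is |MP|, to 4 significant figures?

28.28

M is at the origin; MA is horizontal with |MA| = 17.3 and A on the +x side, so A = (17.30, 0.000). The tangent condition forces DA to be normal to MA, so D = A + (0, 8.9) = (17.30, 8.900). On A1, A sits at bearing -90° from D; a 108° counterclockwise sweep puts P at bearing 18°, so P = D + 8.9·(cos 18°, sin 18°) = (25.76, 11.65). Then |MP| = |P − M| = 28.28.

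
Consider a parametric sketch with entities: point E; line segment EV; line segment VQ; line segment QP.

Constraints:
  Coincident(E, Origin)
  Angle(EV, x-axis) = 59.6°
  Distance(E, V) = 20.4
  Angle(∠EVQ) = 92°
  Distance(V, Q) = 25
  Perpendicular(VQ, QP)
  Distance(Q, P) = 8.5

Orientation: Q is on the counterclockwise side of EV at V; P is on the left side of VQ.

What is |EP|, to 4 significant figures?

28.33

E is at the origin; EV runs at 59.6° with length 20.4, so V = 20.4·(cos 59.6°, sin 59.6°) = (10.32, 17.60). ∠EVQ = 92.0°, so VQ runs at 59.6° + (180° − 92.0°) = 147.6° from the x-axis; with |VQ| = 25.0, Q = V + 25.0·(cos 147.6°, sin 147.6°) = (-10.79, 30.99). The perpendicularity gives QP at right angles to VQ; with |QP| = 8.5 on the left of VQ, P = Q + 8.5·(-0.5358, -0.8443) = (-15.34, 23.81). Then |EP| = |P − E| = 28.33.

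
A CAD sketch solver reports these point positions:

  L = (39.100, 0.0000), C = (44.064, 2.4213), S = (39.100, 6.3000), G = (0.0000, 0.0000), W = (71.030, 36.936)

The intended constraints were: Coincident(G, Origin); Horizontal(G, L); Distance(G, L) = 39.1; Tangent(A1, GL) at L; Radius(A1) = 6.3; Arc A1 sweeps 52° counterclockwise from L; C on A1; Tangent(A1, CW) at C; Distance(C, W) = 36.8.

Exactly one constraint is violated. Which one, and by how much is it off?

Distance(C, W) = 36.8 — off by 7.00.

G = (0.00, 0.00) ✓; G.y = 0.00, L.y = 0.00 ✓; |GL| = 39.10 ✓; ∠(SL, LG) = 90.00° ✓; |SL| = 6.300 ✓; bearing(S→C) − bearing(S→L) = 52.00° ✓; |SC| = 6.300 ✓; ∠(SC, CW) = 90.00° ✓; |CW| = 43.80 ✗.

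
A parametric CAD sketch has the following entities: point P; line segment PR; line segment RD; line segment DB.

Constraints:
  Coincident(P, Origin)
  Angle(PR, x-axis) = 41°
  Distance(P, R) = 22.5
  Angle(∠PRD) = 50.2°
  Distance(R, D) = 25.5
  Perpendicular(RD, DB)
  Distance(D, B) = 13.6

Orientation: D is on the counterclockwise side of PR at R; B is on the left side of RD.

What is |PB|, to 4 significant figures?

11.69

P is at the origin; PR runs at 41.0° with length 22.5, so R = 22.5·(cos 41.0°, sin 41.0°) = (16.98, 14.76). ∠PRD = 50.2°, so RD runs at 41.0° + (180° − 50.2°) = 170.8° from the x-axis; with |RD| = 25.5, D = R + 25.5·(cos 170.8°, sin 170.8°) = (-8.191, 18.84). RD ⟂ DB; with |DB| = 13.6 on the left of RD, B = D + 13.6·(-0.1599, -0.9871) = (-10.37, 5.413). Then |PB| = |B − P| = 11.69.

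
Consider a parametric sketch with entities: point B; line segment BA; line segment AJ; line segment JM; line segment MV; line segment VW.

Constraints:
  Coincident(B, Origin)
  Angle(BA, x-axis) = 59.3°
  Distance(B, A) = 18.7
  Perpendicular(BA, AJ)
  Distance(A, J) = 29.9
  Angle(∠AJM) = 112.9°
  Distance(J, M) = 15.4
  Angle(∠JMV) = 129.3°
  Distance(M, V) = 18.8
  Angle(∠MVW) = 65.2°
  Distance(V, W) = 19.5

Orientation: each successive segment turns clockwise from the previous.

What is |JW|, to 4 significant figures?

21.18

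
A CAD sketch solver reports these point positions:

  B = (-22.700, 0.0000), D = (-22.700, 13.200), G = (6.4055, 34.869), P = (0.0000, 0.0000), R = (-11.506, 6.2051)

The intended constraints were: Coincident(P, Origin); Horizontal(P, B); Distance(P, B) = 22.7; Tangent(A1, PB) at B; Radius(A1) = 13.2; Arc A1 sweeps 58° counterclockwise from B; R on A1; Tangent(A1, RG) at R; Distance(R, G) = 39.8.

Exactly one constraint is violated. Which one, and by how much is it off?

Distance(R, G) = 39.8 — off by 6.00.

P = (0.00, 0.00) ✓; P.y = 0.00, B.y = 0.00 ✓; |PB| = 22.70 ✓; ∠(DB, BP) = 90.00° ✓; |DB| = 13.20 ✓; bearing(D→R) − bearing(D→B) = 58.00° ✓; |DR| = 13.20 ✓; ∠(DR, RG) = 90.00° ✓; |RG| = 33.80 ✗.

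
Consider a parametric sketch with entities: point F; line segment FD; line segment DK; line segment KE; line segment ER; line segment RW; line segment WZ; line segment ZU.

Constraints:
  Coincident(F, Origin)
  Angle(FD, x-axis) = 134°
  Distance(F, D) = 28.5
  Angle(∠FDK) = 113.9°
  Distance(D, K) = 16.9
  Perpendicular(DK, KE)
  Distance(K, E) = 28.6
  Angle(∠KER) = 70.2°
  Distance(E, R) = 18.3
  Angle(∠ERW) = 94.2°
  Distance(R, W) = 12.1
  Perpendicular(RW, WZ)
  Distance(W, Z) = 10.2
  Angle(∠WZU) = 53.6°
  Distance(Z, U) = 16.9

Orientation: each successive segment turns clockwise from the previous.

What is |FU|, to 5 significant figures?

11.200

F is at the origin; FD runs at 134.0° with length 28.5, so D = (-19.798, 20.501). ∠FDK = 113.9° gives DK at 67.900° from the x-axis; with |DK| = 16.9, K = (-13.440, 36.160). DK ⟂ KE, so KE runs at -22.100°; with |KE| = 28.6, E = (13.059, 25.400). ∠KER = 70.2° gives ER at -131.90° from the x-axis; with |ER| = 18.3, R = (0.83781, 11.779). ∠ERW = 94.2° gives RW at 142.30° from the x-axis; with |RW| = 12.1, W = (-8.7360, 19.178). The perpendicularity gives WZ at right angles to RW, so WZ runs at 52.300°; with |WZ| = 10.2, Z = (-2.4984, 27.249). ∠WZU = 53.6° gives ZU at -74.100° from the x-axis; with |ZU| = 16.9, U = (2.1315, 10.995). Then |FU| = |U − F| = 11.200.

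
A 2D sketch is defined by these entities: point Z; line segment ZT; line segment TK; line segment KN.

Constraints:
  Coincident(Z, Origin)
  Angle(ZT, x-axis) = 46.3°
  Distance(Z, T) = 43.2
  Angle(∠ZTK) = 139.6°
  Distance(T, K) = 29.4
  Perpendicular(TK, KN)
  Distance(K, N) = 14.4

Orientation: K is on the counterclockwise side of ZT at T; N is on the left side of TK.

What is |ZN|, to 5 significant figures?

63.765

Z is at the origin; ZT runs at 46.3° with length 43.2, so T = 43.2·(cos 46.3°, sin 46.3°) = (29.846, 31.232). ∠ZTK = 139.6°, so TK runs at 46.3° + (180° − 139.6°) = 86.700° from the x-axis; with |TK| = 29.4, K = T + 29.4·(cos 86.700°, sin 86.700°) = (31.539, 60.583). TK ⟂ KN; with |KN| = 14.4 on the left of TK, N = K + 14.4·(-0.99834, 0.057564) = (17.162, 61.412). Then |ZN| = |N − Z| = 63.765.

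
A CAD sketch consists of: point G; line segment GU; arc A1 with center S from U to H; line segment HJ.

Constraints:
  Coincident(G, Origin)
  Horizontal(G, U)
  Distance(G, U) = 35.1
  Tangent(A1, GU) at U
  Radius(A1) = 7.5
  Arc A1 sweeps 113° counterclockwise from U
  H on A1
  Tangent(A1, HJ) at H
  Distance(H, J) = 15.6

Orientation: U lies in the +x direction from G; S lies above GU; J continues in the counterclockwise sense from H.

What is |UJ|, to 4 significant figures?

24.80

G is at the origin; GU is horizontal with |GU| = 35.1 and U on the +x side, so U = (35.10, 0.000). Since A1 is tangent to GU there, SU ⟂ GU, so S = U + (0, 7.5) = (35.10, 7.500). On A1, U sits at bearing -90° from S; a 113° counterclockwise sweep puts H at bearing 23°, so H = S + 7.5·(cos 23°, sin 23°) = (42.00, 10.43). Tangency of A1 to HJ means the radius SH is perpendicular to HJ, so HJ runs along (−sin 23°, cos 23°); with |HJ| = 15.6, J = (35.91, 24.79). Then |UJ| = |J − U| = 24.80.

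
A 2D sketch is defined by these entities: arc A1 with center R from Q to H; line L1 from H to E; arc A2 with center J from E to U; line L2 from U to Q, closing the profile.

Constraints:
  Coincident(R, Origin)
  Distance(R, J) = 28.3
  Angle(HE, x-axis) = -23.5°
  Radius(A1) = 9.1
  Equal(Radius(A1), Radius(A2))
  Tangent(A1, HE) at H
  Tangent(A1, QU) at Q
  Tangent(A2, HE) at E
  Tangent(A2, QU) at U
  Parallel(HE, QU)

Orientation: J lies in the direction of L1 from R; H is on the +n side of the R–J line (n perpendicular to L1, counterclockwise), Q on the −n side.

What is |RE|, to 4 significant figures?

29.73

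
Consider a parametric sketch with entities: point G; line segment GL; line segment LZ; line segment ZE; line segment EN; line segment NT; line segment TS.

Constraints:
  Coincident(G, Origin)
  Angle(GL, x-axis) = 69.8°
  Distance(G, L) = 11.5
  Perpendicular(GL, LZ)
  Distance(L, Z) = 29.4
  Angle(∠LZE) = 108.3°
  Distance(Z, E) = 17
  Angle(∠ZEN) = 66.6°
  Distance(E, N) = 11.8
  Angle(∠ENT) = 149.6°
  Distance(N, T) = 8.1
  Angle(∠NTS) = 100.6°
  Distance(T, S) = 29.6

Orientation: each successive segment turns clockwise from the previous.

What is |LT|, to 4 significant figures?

19.40

G is at the origin; GL runs at 69.8° with length 11.5, so L = (3.971, 10.79). The perpendicularity gives LZ at right angles to GL, so LZ runs at -20.20°; with |LZ| = 29.4, Z = (31.56, 0.6409). ∠LZE = 108.3° gives ZE at -91.90° from the x-axis; with |ZE| = 17.0, E = (31.00, -16.35). ∠ZEN = 66.6° gives EN at 154.7° from the x-axis; with |EN| = 11.8, N = (20.33, -11.31). ∠ENT = 149.6° gives NT at 124.3° from the x-axis; with |NT| = 8.1, T = (15.77, -4.616). Then |LT| = |T − L| = 19.40.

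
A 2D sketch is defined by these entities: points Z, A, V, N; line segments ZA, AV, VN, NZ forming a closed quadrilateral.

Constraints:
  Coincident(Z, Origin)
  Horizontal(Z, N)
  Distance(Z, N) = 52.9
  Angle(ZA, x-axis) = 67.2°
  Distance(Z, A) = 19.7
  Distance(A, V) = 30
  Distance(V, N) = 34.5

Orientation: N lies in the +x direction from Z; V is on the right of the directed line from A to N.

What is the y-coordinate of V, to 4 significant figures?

-9.314

Z is at the origin; Z and N share the same y with |ZN| = 52.9 and N in +x, so N = (52.9, 0). ZA runs at 67.2° with |ZA| = 19.7, so A = (7.634, 18.16). V is determined by |AV| = 30.0 and |VN| = 34.5 together: it lies at the intersection of circle(A, 30.0) and circle(N, 34.5). With |AN| = 48.77, the foot of the radical line on AN is 21.41 from A and the perpendicular offset is √(30.0² − 21.41²) = 21.01. Taking the right-of-AN solution: V = (19.68, -9.314).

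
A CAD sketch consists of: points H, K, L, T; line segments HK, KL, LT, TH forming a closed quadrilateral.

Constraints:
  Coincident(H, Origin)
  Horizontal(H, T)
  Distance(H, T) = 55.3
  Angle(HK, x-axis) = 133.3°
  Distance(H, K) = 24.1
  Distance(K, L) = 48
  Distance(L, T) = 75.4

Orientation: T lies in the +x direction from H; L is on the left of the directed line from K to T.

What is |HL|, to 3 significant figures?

59.3

H is at the origin; HT is horizontal with |HT| = 55.3 and T in +x, so T = (55.3, 0). HK runs at 133.3° with |HK| = 24.1, so K = (-16.5, 17.5). L is determined by |KL| = 48.0 and |LT| = 75.4 together: it lies at the intersection of circle(K, 48.0) and circle(T, 75.4). With |KT| = 73.9, the foot of the radical line on KT is 14.1 from K and the perpendicular offset is √(48.0² − 14.1²) = 45.9. Taking the left-of-KT solution: L = (8.06, 58.8).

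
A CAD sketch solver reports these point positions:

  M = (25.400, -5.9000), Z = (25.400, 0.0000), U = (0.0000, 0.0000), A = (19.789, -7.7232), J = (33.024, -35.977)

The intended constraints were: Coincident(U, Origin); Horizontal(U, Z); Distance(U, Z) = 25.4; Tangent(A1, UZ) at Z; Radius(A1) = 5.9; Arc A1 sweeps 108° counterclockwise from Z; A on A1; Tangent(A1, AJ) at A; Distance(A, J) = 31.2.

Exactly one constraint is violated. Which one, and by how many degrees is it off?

Tangent(A1, AJ) at A — off by 7.10°.

U = (0.00, 0.00) ✓; U.y = 0.00, Z.y = 0.00 ✓; |UZ| = 25.40 ✓; ∠(MZ, ZU) = 90.00° ✓; |MZ| = 5.900 ✓; bearing(M→A) − bearing(M→Z) = 108.0° ✓; |MA| = 5.900 ✓; ∠(MA, AJ) = 82.90° ✗; |AJ| = 31.20 ✓.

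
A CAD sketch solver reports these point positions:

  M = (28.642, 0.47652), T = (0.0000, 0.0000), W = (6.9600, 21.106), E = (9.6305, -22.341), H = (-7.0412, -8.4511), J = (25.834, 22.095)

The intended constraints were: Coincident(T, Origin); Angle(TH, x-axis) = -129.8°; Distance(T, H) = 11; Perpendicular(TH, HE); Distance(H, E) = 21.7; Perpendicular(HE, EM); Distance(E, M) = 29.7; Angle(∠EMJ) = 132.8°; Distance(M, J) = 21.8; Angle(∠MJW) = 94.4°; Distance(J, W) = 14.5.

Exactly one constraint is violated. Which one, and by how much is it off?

Distance(J, W) = 14.5 — off by 4.40.

T = (0.00, 0.00) ✓; TH at -129.8° ✓; |TH| = 11.00 ✓; ∠(TH, HE) = 90.00° ✓; |HE| = 21.70 ✓; ∠(HE, EM) = 90.00° ✓; |EM| = 29.70 ✓; ∠EMJ = 132.8° ✓; |MJ| = 21.80 ✓; ∠MJW = 94.40° ✓; |JW| = 18.90 ✗.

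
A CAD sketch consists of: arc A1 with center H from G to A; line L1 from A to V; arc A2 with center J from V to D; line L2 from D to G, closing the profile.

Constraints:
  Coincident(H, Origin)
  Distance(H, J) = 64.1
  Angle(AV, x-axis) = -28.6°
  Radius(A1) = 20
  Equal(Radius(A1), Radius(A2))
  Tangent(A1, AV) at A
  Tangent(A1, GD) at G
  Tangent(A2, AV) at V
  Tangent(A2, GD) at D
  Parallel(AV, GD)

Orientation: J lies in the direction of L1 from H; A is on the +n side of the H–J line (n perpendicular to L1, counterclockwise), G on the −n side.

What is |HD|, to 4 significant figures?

67.15

The slot axis is L1's direction at -28.6°, so u = (cos -28.6°, sin -28.6°) = (0.8780, -0.4787) and n = (−sin -28.6°, cos -28.6°) = (0.4787, 0.8780). H is at the origin and J lies 64.1 along u from H, so J = 64.1·u = (56.28, -30.68). Tangency of A1 to both parallel lines with radius 20.0 puts A and G at H ± 20.0·n: A = (9.574, 17.56), G = (-9.574, -17.56). Equal radii place V and D the same way about J: V = J + 20.0·n = (65.85, -13.12), D = J − 20.0·n = (46.70, -48.24). Then |HD| = |D − H| = 67.15.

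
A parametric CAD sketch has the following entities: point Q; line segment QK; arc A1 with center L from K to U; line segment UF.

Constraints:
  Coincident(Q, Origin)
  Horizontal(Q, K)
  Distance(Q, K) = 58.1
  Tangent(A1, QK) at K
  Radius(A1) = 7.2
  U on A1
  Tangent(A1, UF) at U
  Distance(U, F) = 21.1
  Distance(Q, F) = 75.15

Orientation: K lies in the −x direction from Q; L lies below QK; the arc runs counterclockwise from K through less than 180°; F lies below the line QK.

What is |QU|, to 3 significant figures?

65.3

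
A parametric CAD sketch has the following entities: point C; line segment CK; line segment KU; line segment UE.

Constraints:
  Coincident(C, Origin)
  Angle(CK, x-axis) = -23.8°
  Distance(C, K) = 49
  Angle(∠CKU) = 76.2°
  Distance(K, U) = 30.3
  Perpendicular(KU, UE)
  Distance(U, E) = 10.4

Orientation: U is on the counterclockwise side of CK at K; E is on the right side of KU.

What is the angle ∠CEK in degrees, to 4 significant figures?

53.26°

∠CKU = 76.2°, so KU runs at -23.8° + (180° − 76.2°) = 80.00° from the x-axis; with |KU| = 30.3, U = K + 30.3·(cos 80.00°, sin 80.00°) = (50.09, 10.07). KU ⟂ UE; with |UE| = 10.4 on the right of KU, E = U + 10.4·(0.9848, -0.1736) = (60.34, 8.260). Then cos ∠CEK = EC·EK / (|EC||EK|), giving 53.26°.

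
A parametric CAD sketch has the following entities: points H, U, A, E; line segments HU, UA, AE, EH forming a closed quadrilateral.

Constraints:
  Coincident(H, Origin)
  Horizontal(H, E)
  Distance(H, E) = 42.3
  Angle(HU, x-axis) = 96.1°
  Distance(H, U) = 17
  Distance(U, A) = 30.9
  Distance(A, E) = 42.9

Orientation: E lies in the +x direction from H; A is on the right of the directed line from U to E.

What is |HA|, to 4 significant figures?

13.90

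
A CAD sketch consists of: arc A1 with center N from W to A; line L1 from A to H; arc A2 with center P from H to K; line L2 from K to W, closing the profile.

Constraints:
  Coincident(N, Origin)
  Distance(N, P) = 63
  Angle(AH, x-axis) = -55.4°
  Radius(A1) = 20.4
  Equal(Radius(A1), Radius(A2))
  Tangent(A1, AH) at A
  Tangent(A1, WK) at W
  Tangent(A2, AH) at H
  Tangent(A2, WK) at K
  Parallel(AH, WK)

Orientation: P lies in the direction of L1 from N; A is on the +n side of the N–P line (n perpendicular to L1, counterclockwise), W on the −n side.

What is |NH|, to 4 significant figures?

66.22

Tangency of A1 to both parallel lines with radius 20.4 puts A and W at N ± 20.4·n: A = (16.79, 11.58), W = (-16.79, -11.58). Equal radii place H and K the same way about P: H = P + 20.4·n = (52.57, -40.27), K = P − 20.4·n = (18.98, -63.44). Then |NH| = |H − N| = 66.22.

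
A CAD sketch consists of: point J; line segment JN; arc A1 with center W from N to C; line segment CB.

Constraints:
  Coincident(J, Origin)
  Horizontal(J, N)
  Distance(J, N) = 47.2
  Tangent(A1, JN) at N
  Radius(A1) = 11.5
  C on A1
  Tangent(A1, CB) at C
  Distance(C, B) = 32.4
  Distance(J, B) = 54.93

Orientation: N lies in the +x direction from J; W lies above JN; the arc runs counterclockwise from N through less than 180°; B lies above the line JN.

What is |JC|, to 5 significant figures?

58.937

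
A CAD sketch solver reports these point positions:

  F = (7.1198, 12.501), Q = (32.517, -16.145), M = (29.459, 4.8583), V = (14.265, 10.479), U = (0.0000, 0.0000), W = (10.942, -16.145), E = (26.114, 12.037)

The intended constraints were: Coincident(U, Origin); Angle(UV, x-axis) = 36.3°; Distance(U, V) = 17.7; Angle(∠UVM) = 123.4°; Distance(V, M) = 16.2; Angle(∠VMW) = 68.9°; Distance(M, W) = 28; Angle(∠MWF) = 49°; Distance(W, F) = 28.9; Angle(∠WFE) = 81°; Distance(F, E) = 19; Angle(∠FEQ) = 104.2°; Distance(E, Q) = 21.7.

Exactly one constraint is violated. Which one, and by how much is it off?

Distance(E, Q) = 21.7 — off by 7.20.

U = (0.00, 0.00) ✓; UV at 36.30° ✓; |UV| = 17.70 ✓; ∠UVM = 123.4° ✓; |VM| = 16.20 ✓; ∠VMW = 68.90° ✓; |MW| = 28.00 ✓; ∠MWF = 49.00° ✓; |WF| = 28.90 ✓; ∠WFE = 81.00° ✓; |FE| = 19.00 ✓; ∠FEQ = 104.2° ✓; |EQ| = 28.90 ✗.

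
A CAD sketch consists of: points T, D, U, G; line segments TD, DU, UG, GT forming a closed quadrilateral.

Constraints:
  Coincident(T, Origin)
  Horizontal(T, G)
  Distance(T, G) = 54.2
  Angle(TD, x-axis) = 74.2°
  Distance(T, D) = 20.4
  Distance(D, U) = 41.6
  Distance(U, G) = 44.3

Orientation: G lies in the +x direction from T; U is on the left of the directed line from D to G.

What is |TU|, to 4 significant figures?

58.47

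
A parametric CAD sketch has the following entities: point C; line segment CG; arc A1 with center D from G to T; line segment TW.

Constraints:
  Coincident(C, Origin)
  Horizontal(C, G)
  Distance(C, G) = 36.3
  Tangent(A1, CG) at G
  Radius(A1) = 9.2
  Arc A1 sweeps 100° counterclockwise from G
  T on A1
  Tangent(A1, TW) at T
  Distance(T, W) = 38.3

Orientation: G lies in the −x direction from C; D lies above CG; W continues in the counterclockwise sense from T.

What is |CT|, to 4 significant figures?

29.30

Tangency of A1 to CG means the radius DG is perpendicular to CG, so D = G + (0, 9.2) = (-36.30, 9.200). On A1, G sits at bearing -90° from D; a 100° counterclockwise sweep puts T at bearing 10°, so T = D + 9.2·(cos 10°, sin 10°) = (-27.24, 10.80). Then |CT| = |T − C| = 29.30.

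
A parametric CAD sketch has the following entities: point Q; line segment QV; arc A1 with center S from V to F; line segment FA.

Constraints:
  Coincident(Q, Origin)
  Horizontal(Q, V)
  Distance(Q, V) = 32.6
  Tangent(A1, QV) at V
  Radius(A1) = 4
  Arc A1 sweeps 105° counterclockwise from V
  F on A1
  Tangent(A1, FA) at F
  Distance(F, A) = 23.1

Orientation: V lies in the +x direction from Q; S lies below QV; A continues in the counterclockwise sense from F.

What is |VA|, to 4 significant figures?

27.43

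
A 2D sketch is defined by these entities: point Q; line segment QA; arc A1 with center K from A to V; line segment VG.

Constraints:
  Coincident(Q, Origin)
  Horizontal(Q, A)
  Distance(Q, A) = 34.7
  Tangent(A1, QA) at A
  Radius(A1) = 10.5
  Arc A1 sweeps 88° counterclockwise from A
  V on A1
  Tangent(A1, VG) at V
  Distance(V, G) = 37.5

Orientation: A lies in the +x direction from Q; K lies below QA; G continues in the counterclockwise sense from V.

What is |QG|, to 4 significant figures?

52.83

Q is at the origin; Q and A share the same y with |QA| = 34.7 and A on the +x side, so A = (34.70, 0.000). The tangent condition forces KA to be normal to QA, so K = A + (0, -10.5) = (34.70, -10.50). On A1, A sits at bearing 90° from K; an 88° counterclockwise sweep puts V at bearing 178°, so V = K + 10.5·(cos 178°, sin 178°) = (24.21, -10.13). Tangency of A1 to VG means the radius KV is perpendicular to VG, so VG runs along (−sin 178°, cos 178°); with |VG| = 37.5, G = (22.90, -47.61). Then |QG| = |G − Q| = 52.83.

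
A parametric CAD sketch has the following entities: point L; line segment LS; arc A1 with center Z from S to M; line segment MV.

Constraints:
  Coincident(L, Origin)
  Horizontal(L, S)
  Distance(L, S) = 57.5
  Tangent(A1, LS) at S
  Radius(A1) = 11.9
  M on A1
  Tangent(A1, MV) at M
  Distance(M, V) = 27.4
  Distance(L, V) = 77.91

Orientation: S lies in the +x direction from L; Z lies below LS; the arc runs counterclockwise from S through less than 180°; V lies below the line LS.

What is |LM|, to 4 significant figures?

52.43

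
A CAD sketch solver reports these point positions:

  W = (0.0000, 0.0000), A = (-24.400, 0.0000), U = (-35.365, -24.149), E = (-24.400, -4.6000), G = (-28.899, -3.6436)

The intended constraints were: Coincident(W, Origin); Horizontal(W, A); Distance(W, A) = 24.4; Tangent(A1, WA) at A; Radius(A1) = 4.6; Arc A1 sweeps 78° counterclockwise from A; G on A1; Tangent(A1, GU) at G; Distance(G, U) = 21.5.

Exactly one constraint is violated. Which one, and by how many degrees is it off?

Tangent(A1, GU) at G — off by 5.50°.

W = (0.00, 0.00) ✓; W.y = 0.00, A.y = 0.00 ✓; |WA| = 24.40 ✓; ∠(EA, AW) = 90.00° ✓; |EA| = 4.600 ✓; bearing(E→G) − bearing(E→A) = 78.00° ✓; |EG| = 4.600 ✓; ∠(EG, GU) = 95.50° ✗; |GU| = 21.50 ✓.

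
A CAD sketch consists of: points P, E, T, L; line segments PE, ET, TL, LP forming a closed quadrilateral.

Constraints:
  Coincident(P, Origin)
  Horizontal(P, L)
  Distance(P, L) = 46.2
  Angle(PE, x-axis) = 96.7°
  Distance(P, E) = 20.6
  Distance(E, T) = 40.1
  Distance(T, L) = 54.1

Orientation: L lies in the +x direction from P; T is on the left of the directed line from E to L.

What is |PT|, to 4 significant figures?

55.68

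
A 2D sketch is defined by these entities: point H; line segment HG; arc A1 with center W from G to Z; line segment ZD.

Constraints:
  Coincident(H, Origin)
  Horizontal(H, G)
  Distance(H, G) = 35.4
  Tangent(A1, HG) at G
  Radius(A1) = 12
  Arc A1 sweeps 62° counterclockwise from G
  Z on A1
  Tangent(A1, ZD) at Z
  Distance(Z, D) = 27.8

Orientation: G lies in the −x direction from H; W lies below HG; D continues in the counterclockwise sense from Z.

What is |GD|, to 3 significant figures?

38.9

On A1, G sits at bearing 90° from W; a 62° counterclockwise sweep puts Z at bearing 152°, so Z = W + 12.0·(cos 152°, sin 152°) = (-46.0, -6.37). Tangency of A1 to ZD means the radius WZ is perpendicular to ZD, so ZD runs along (−sin 152°, cos 152°); with |ZD| = 27.8, D = (-59.0, -30.9). Then |GD| = |D − G| = 38.9.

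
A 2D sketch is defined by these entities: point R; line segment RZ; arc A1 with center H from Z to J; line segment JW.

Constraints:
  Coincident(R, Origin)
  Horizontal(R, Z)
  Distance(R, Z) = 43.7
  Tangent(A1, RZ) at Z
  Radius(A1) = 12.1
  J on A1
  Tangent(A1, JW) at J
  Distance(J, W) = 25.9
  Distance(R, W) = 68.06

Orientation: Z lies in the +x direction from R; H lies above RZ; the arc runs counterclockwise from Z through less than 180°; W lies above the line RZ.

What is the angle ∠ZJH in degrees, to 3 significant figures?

46.1°

R is at the origin; R and Z share the same y with |RZ| = 43.7 and Z on the +x side, so Z = (43.7, 0.00). A1 meets RZ tangentially, so HZ is at right angles to RZ, so H = Z + (0, 12.1) = (43.7, 12.1). Since HJ ⟂ JW (tangency), |HW| = √(12.1² + 25.9²) = 28.6 regardless of where J sits on A1. So W lies on both circle(R, 68.06) and circle(H, 28.6); the above-RZ intersection is W = (56.8, 37.5). J is the foot of the tangent from W: J = (55.8, 11.6).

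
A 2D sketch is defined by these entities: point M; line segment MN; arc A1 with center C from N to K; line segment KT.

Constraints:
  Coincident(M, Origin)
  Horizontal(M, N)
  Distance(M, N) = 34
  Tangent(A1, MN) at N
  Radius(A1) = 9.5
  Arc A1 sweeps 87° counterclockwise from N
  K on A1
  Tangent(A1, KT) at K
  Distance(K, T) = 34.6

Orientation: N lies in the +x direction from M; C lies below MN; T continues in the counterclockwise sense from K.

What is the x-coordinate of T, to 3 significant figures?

22.7

On A1, N sits at bearing 90° from C; an 87° counterclockwise sweep puts K at bearing 177°, so K = C + 9.5·(cos 177°, sin 177°) = (24.5, -9.00). A1 meets KT tangentially, so CK is at right angles to KT, so KT runs along (−sin 177°, cos 177°); with |KT| = 34.6, T = (22.7, -43.6). So T.x = 22.7.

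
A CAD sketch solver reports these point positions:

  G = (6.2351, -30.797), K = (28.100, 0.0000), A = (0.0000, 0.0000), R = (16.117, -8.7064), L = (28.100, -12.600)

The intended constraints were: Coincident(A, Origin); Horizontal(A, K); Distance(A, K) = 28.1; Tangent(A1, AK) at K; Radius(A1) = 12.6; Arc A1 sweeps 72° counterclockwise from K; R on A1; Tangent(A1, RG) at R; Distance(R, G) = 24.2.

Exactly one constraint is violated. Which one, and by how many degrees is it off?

Tangent(A1, RG) at R — off by 6.10°.

A = (0.00, 0.00) ✓; A.y = 0.00, K.y = 0.00 ✓; |AK| = 28.10 ✓; ∠(LK, KA) = 90.00° ✓; |LK| = 12.60 ✓; bearing(L→R) − bearing(L→K) = 72.00° ✓; |LR| = 12.60 ✓; ∠(LR, RG) = 96.10° ✗; |RG| = 24.20 ✓.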